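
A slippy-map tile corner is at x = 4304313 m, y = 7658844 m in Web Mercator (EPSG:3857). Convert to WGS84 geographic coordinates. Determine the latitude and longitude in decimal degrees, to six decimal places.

R = 6378137 m. λ = x/R = 38.66630156°.
φ = 2·arctan(exp(y/R)) − 90° = 2·arctan(3.32276) − 90° = 56.50119840°.

lat 56.501198°, lon 38.666302°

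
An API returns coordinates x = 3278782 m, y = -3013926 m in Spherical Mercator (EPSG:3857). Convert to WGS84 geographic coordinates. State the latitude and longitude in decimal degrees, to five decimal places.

R = 6378137 m. λ = x/R = 29.45379984°.
φ = 2·arctan(exp(y/R)) − 90° = 2·arctan(0.62342) − 90° = -26.11979784°.

lat -26.11980°, lon 29.45380°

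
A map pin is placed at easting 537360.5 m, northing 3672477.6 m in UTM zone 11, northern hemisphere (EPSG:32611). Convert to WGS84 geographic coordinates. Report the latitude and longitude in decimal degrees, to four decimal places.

Zone 11N: λ₀ = -117°, k₀ = 0.9996, false easting 500000 m.
Meridian distance M = (N − FN)/k₀ = 3673947.2 m.
Inverse transverse Mercator on WGS84 gives φ = 33.19049955°, λ = -116.59920023°.

lat 33.1905°, lon -116.5992°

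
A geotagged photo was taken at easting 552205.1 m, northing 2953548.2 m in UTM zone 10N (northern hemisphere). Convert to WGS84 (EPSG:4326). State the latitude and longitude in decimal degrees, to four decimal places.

Zone 10N: λ₀ = -123°, k₀ = 0.9996, false easting 500000 m.
Meridian distance M = (N − FN)/k₀ = 2954730.1 m.
Inverse transverse Mercator on WGS84 gives φ = 26.70209992°, λ = -122.47519970°.

lat 26.7021°, lon -122.4752°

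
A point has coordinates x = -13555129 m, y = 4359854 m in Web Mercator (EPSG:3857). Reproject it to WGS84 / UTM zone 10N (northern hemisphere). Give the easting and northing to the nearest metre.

E 610453 m, N 4032271 m

Web Mercator inverse (R = 6378137 m) → φ = 36.42929771°, λ = -121.76779559°.
UTM 10N forward: E = 610453.165 m, N = 4032270.913 m.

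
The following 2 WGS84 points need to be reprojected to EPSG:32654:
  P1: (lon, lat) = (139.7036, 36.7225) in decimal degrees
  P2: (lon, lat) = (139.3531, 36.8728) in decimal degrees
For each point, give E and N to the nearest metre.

UTM zone 54N: λ₀ = 141°, k₀ = 0.9996.
P1 (36.7225°, 139.7036°) → (384230.760, 4064872.327) m.
P2 (36.8728°, 139.3531°) → (353215.873, 4082027.840) m.

P1: E 384231 m, N 4064872 m; P2: E 353216 m, N 4082028 m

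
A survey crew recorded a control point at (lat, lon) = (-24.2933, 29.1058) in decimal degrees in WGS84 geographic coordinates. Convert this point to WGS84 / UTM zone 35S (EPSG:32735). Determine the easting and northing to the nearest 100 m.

E 713700 m, N 7311700 m

Zone 35 central meridian λ₀ = 6×35 − 183 = 27°; Δλ = +2.1058°.
Transverse Mercator on WGS84 with k₀ = 0.9996 gives E = 713727.008 m, N = 7311684.124 m.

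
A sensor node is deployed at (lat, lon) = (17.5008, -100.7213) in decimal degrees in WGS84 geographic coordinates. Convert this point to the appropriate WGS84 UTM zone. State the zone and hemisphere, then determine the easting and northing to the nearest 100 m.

Zone 14N: E 317300 m, N 1935800 m

Longitude -100.7213° lies in the 6° band [-102°, -96°), giving zone 14; latitude is north of the equator, so 14N.
Zone 14 central meridian λ₀ = 6×14 − 183 = -99°; Δλ = -1.7213°.
Transverse Mercator on WGS84 with k₀ = 0.9996 gives E = 317250.164 m, N = 1935783.089 m.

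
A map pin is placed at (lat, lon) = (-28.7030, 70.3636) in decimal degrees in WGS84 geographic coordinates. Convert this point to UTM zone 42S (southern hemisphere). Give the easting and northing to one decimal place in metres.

Zone 42 central meridian λ₀ = 6×42 − 183 = 69°; Δλ = +1.3636°.
Transverse Mercator on WGS84 with k₀ = 0.9996 gives E = 633199.249 m, N = 6824157.382 m.

E 633199.2 m, N 6824157.4 m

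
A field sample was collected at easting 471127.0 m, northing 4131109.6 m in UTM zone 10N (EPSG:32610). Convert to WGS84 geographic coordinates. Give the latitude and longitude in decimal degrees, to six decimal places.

lat 37.326200°, lon -123.325900°

Zone 10N: λ₀ = -123°, k₀ = 0.9996, false easting 500000 m.
Meridian distance M = (N − FN)/k₀ = 4132762.7 m.
Inverse transverse Mercator on WGS84 gives φ = 37.32620013°, λ = -123.32590000°.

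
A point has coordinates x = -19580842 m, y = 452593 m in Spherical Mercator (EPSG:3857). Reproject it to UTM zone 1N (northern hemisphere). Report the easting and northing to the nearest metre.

Web Mercator inverse (R = 6378137 m) → φ = 4.06230435°, λ = -175.89769645°.
UTM 1N forward: E = 622360.198 m, N = 449097.625 m.

E 622360 m, N 449098 m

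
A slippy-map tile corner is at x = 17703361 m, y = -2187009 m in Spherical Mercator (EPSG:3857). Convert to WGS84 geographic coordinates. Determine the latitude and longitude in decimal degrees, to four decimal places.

lat -19.2722°, lon 159.0320°

R = 6378137 m. λ = x/R = 159.03199767°.
φ = 2·arctan(exp(y/R)) − 90° = 2·arctan(0.70972) − 90° = -19.27219648°.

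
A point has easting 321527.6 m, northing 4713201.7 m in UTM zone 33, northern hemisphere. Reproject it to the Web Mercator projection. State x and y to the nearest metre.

x 1427806 m, y 5243817 m

Unproject from UTM 33N (λ₀ = 15°) → φ = 42.55059975°, λ = 12.82619985°.
Web Mercator (R = 6378137 m): x = 1427806.036 m, y = 5243816.796 m.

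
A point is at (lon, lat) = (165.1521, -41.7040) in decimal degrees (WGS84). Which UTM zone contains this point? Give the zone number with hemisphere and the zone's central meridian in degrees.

UTM zone = ⌊(λ + 180)/6⌋ + 1; 165.1521° ∈ [162°, 168°) → zone 58.
Hemisphere: S (φ < 0).
Central meridian λ₀ = 6×58 − 183 = 165°.

Zone 58S, central meridian 165°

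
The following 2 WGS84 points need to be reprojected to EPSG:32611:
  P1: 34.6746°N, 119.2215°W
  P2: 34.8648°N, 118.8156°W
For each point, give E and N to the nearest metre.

P1: E 296467 m, N 3839204 m; P2: E 334042 m, N 3859553 m

UTM zone 11N: λ₀ = -117°, k₀ = 0.9996.
P1 (34.6746°, -119.2215°) → (296467.088, 3839203.867) m.
P2 (34.8648°, -118.8156°) → (334041.744, 3859553.473) m.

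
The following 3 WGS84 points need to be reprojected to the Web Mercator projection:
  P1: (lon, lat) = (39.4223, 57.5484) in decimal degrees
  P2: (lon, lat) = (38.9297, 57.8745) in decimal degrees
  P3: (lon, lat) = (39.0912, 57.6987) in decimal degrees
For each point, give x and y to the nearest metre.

Web Mercator: x = R·λ, y = R·ln tan(π/4+φ/2), R = 6378137 m.
P1 (57.5484°, 39.4223°) → (4388470.362, 7873042.837) m.
P2 (57.8745°, 38.9297°) → (4333634.381, 7940999.982) m.
P3 (57.6987°, 39.0912°) → (4351612.478, 7904288.368) m.

P1: x 4388470 m, y 7873043 m; P2: x 4333634 m, y 7941000 m; P3: x 4351612 m, y 7904288 m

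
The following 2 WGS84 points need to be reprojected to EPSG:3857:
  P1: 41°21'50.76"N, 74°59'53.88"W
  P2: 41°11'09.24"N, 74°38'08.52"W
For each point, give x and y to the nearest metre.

Web Mercator: x = R·λ, y = R·ln tan(π/4+φ/2), R = 6378137 m.
P1 (41.3641°, -74.9983°) → (-8348772.566, 5066195.578) m.
P2 (41.1859°, -74.6357°) → (-8308408.119, 5039800.661) m.

P1: x -8348773 m, y 5066196 m; P2: x -8308408 m, y 5039801 m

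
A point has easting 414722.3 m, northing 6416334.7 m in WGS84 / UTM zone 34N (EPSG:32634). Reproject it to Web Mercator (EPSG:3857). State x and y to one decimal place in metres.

x 2177631.8 m, y 7942298.0 m

Unproject from UTM 34N (λ₀ = 21°) → φ = 57.88070026°, λ = 19.56199941°.
Web Mercator (R = 6378137 m): x = 2177631.813 m, y = 7942298.029 m.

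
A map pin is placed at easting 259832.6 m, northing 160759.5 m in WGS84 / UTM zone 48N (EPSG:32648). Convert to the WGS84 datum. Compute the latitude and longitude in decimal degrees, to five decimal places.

Zone 48N: λ₀ = 105°, k₀ = 0.9996, false easting 500000 m.
Meridian distance M = (N − FN)/k₀ = 160823.8 m.
Inverse transverse Mercator on WGS84 gives φ = 1.45340000°, λ = 102.84149981°.

lat 1.45340°, lon 102.84150°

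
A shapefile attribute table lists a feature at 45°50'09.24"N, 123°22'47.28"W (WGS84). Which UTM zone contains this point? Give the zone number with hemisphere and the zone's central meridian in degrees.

Zone 10N, central meridian -123°

UTM zone = ⌊(λ + 180)/6⌋ + 1; -123.3798° ∈ [-126°, -120°) → zone 10.
Hemisphere: N (φ ≥ 0).
Central meridian λ₀ = 6×10 − 183 = -123°.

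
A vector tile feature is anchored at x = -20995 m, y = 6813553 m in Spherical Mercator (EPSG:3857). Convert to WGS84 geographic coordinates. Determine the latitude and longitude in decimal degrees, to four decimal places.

R = 6378137 m. λ = x/R = -0.18860129°.
φ = 2·arctan(exp(y/R)) − 90° = 2·arctan(2.91033) − 90° = 52.07420054°.

lat 52.0742°, lon -0.1886°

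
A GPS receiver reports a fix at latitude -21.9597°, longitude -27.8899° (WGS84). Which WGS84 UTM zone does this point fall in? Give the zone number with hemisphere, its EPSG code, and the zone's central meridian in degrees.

UTM zone = ⌊(λ + 180)/6⌋ + 1; -27.8899° ∈ [-30°, -24°) → zone 26.
Hemisphere: S (φ < 0).
Central meridian λ₀ = 6×26 − 183 = -27°.
EPSG code: 32726.

Zone 26S (EPSG:32726), central meridian -27°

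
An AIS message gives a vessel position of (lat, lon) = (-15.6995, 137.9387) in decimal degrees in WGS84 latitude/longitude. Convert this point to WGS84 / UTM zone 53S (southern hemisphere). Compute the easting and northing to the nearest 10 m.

E 815000 m, N 8262120 m

Zone 53 central meridian λ₀ = 6×53 − 183 = 135°; Δλ = +2.9387°.
Transverse Mercator on WGS84 with k₀ = 0.9996 gives E = 815000.446 m, N = 8262116.517 m.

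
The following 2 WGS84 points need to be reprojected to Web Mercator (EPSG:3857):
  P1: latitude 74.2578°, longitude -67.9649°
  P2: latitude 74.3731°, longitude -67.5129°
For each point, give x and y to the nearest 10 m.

Web Mercator: x = R·λ, y = R·ln tan(π/4+φ/2), R = 6378137 m.
P1 (74.2578°, -67.9649°) → (-7565818.060, 12620486.740) m.
P2 (74.3731°, -67.5129°) → (-7515501.650, 12667964.562) m.

P1: x -7565820 m, y 12620490 m; P2: x -7515500 m, y 12667960 m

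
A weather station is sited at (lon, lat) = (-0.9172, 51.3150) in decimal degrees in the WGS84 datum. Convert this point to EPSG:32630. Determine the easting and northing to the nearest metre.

Zone 30 central meridian λ₀ = 6×30 − 183 = -3°; Δλ = +2.0828°.
Transverse Mercator on WGS84 with k₀ = 0.9996 gives E = 645150.456 m, N = 5686914.823 m.

E 645150 m, N 5686915 m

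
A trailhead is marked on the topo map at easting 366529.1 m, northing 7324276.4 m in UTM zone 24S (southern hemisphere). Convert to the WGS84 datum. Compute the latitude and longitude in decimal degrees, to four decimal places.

lat -24.1885°, lon -40.3141°

Zone 24S: λ₀ = -39°, k₀ = 0.9996, false easting 500000 m, false northing 10000000 m.
Meridian distance M = (N − FN)/k₀ = -2676794.3 m.
Inverse transverse Mercator on WGS84 gives φ = -24.18850008°, λ = -40.31409958°.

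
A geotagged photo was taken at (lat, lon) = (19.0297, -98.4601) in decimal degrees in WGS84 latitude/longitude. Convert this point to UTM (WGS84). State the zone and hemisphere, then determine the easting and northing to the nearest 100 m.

Longitude -98.4601° lies in the 6° band [-102°, -96°), giving zone 14; latitude is north of the equator, so 14N.
Zone 14 central meridian λ₀ = 6×14 − 183 = -99°; Δλ = +0.5399°.
Transverse Mercator on WGS84 with k₀ = 0.9996 gives E = 556814.994 m, N = 2104200.979 m.

Zone 14N: E 556800 m, N 2104200 m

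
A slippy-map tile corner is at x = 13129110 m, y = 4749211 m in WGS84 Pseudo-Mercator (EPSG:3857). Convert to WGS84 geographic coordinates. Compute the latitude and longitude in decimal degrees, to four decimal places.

R = 6378137 m. λ = x/R = 117.94080180°.
φ = 2·arctan(exp(y/R)) − 90° = 2·arctan(2.10562) − 90° = 39.19199749°.

lat 39.1920°, lon 117.9408°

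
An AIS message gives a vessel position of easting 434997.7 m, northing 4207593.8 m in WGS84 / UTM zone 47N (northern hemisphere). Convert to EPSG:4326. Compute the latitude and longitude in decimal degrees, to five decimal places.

Zone 47N: λ₀ = 99°, k₀ = 0.9996, false easting 500000 m.
Meridian distance M = (N − FN)/k₀ = 4209277.5 m.
Inverse transverse Mercator on WGS84 gives φ = 38.01370035°, λ = 98.25949961°.

lat 38.01370°, lon 98.25950°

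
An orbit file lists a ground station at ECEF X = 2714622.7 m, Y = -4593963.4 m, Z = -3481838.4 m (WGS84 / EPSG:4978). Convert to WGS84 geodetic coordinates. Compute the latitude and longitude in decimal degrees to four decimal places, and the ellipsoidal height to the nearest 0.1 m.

lat -33.3012°, lon -59.4207°, h -160.7 m

λ = atan2(Y, X) = -59.42069951°; p = √(X²+Y²) = 5336073.1 m.
Bowring's method on WGS84 (a = 6378137 m, b = 6356752.314 m) gives φ = -33.30119981°, h = -160.746 m.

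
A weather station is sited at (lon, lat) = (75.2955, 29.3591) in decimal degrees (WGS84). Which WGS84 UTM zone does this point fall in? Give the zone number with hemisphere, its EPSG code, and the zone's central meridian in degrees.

UTM zone = ⌊(λ + 180)/6⌋ + 1; 75.2955° ∈ [72°, 78°) → zone 43.
Hemisphere: N (φ ≥ 0).
Central meridian λ₀ = 6×43 − 183 = 75°.
EPSG code: 32643.

Zone 43N (EPSG:32643), central meridian 75°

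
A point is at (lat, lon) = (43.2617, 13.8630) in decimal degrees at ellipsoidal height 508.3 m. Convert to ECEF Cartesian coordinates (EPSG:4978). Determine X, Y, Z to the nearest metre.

WGS84: a = 6378137 m, e² = 0.006694380; N(φ) = a/√(1−e²sin²φ) = 6388187.820 m.
X = (N+h)·cosφ·cosλ = 4516927.598 m; Y = (N+h)·cosφ·sinλ = 1114731.517 m; Z = (N(1−e²)+h)·sinφ = 4349067.868 m.

X 4516928 m, Y 1114732 m, Z 4349068 m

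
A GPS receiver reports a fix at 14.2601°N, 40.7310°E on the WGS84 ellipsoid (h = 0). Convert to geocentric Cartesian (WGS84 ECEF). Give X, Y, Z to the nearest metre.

X 4685261 m, Y 4034373 m, Z 1560889 m

WGS84: a = 6378137 m, e² = 0.006694380; N(φ) = a/√(1−e²sin²φ) = 6379432.748 m.
X = (N+h)·cosφ·cosλ = 4685261.267 m; Y = (N+h)·cosφ·sinλ = 4034372.934 m; Z = (N(1−e²)+h)·sinφ = 1560888.704 m.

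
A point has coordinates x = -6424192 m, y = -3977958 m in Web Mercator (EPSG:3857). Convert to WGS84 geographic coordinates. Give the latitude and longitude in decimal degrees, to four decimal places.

lat -33.6205°, lon -57.7095°

R = 6378137 m. λ = x/R = -57.70949862°.
φ = 2·arctan(exp(y/R)) − 90° = 2·arctan(0.53596) − 90° = -33.62050322°.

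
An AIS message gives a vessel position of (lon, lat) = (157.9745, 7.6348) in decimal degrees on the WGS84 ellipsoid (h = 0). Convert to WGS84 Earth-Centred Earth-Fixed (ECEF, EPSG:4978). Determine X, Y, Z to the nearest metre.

WGS84: a = 6378137 m, e² = 0.006694380; N(φ) = a/√(1−e²sin²φ) = 6378513.869 m.
X = (N+h)·cosφ·cosλ = -5860572.553 m; Y = (N+h)·cosφ·sinλ = 2370859.628 m; Z = (N(1−e²)+h)·sinφ = 841766.099 m.

X -5860573 m, Y 2370860 m, Z 841766 m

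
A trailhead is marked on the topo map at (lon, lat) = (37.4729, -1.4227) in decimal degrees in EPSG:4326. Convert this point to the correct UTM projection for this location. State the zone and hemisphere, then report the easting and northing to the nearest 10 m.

Longitude 37.4729° lies in the 6° band [36°, 42°), giving zone 37; latitude is south of the equator, so 37S.
Zone 37 central meridian λ₀ = 6×37 − 183 = 39°; Δλ = -1.5271°.
Transverse Mercator on WGS84 with k₀ = 0.9996 gives E = 330103.810 m, N = 9842692.355 m.

Zone 37S: E 330100 m, N 9842690 m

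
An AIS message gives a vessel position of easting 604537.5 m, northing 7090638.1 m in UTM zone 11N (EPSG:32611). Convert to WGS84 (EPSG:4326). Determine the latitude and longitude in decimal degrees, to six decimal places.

Zone 11N: λ₀ = -117°, k₀ = 0.9996, false easting 500000 m.
Meridian distance M = (N − FN)/k₀ = 7093475.5 m.
Inverse transverse Mercator on WGS84 gives φ = 63.92710044°, λ = -114.86800079°.

lat 63.927100°, lon -114.868001°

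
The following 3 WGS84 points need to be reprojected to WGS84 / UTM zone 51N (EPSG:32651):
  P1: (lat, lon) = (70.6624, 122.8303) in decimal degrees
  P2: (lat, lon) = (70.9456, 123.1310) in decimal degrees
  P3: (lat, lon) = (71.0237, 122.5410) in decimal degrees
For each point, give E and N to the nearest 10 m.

P1: E 493730 m, N 7839750 m; P2: E 504770 m, N 7871330 m; P3: E 483340 m, N 7880100 m

UTM zone 51N: λ₀ = 123°, k₀ = 0.9996.
P1 (70.6624°, 122.8303°) → (493728.372, 7839753.772) m.
P2 (70.9456°, 123.1310°) → (504773.190, 7871334.723) m.
P3 (71.0237°, 122.5410°) → (483341.719, 7880103.125) m.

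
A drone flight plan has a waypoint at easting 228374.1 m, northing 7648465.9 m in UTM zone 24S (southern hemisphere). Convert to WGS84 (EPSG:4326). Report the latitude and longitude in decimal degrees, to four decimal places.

lat -21.2452°, lon -41.6172°

Zone 24S: λ₀ = -39°, k₀ = 0.9996, false easting 500000 m, false northing 10000000 m.
Meridian distance M = (N − FN)/k₀ = -2352475.1 m.
Inverse transverse Mercator on WGS84 gives φ = -21.24520030°, λ = -41.61719986°.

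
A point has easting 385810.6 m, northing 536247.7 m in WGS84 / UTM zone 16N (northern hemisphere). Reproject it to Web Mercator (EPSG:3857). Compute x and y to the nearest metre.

Unproject from UTM 16N (λ₀ = -87°) → φ = 4.85069982°, λ = -88.02980023°.
Web Mercator (R = 6378137 m): x = -9799432.536 m, y = 540623.634 m.

x -9799433 m, y 540624 m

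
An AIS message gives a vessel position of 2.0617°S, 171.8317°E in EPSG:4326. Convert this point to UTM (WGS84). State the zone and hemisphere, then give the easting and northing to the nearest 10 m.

Longitude 171.8317° lies in the 6° band [168°, 174°), giving zone 59; latitude is south of the equator, so 59S.
Zone 59 central meridian λ₀ = 6×59 − 183 = 171°; Δλ = +0.8317°.
Transverse Mercator on WGS84 with k₀ = 0.9996 gives E = 592491.140 m, N = 9772095.065 m.

Zone 59S: E 592490 m, N 9772100 m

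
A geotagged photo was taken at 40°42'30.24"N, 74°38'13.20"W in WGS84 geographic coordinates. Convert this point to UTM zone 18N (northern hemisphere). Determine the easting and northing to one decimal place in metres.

Zone 18 central meridian λ₀ = 6×18 − 183 = -75°; Δλ = +0.3630°.
Transverse Mercator on WGS84 with k₀ = 0.9996 gives E = 530663.036 m, N = 4506450.869 m.

E 530663.0 m, N 4506450.9 m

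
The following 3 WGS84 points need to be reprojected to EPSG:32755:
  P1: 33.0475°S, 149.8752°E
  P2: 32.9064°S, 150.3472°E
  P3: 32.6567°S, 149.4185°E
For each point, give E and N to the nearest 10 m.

UTM zone 55S: λ₀ = 147°, k₀ = 0.9996.
P1 (-33.0475°, 149.8752°) → (768491.204, 6339771.570) m.
P2 (-32.9064°, 150.3472°) → (813084.723, 6354117.772) m.
P3 (-32.6567°, 149.4185°) → (726825.424, 6384186.129) m.

P1: E 768490 m, N 6339770 m; P2: E 813080 m, N 6354120 m; P3: E 726830 m, N 6384190 m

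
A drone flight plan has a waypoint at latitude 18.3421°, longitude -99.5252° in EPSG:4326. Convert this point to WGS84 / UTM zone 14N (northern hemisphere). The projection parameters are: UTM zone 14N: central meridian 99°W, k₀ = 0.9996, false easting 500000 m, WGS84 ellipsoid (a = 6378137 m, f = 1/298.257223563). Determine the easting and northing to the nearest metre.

E 444509 m, N 2028115 m

Zone 14 central meridian λ₀ = 6×14 − 183 = -99°; Δλ = -0.5252°.
Transverse Mercator on WGS84 with k₀ = 0.9996 gives E = 444508.520 m, N = 2028114.865 m.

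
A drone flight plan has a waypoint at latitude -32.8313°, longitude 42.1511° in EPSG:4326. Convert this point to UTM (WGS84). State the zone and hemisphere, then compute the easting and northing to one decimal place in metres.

Zone 38S: E 233316.7 m, N 6363818.5 m

Longitude 42.1511° lies in the 6° band [42°, 48°), giving zone 38; latitude is south of the equator, so 38S.
Zone 38 central meridian λ₀ = 6×38 − 183 = 45°; Δλ = -2.8489°.
Transverse Mercator on WGS84 with k₀ = 0.9996 gives E = 233316.686 m, N = 6363818.470 m.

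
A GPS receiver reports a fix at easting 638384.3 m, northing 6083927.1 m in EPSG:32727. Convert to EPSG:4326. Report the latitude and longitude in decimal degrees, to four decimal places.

Zone 27S: λ₀ = -21°, k₀ = 0.9996, false easting 500000 m, false northing 10000000 m.
Meridian distance M = (N − FN)/k₀ = -3917640.0 m.
Inverse transverse Mercator on WGS84 gives φ = -35.37840039°, λ = -19.47649983°.

lat -35.3784°, lon -19.4765°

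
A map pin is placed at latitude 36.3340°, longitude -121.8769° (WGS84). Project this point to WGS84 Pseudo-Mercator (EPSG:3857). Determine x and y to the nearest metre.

Web Mercator is spherical with R = a = 6378137 m.
x = R·λ = 6378137 × -2.127153187 = -13567274.447 m.
y = R·ln tan(π/4 + φ/2) = 6378137 × 0.681496355 = 4346677.117 m.

x -13567274 m, y 4346677 m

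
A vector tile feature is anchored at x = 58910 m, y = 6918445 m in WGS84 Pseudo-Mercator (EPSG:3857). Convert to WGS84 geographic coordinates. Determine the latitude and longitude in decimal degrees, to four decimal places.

lat 52.6496°, lon 0.5292°

R = 6378137 m. λ = x/R = 0.52919753°.
φ = 2·arctan(exp(y/R)) − 90° = 2·arctan(2.95859) − 90° = 52.64960219°.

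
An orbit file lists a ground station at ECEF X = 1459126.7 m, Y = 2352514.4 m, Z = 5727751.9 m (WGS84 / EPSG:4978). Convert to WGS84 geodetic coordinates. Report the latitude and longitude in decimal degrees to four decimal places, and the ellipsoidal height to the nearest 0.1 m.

lat 64.3555°, lon 58.1911°, h 859.0 m

λ = atan2(Y, X) = 58.19109970°; p = √(X²+Y²) = 2768280.1 m.
Bowring's method on WGS84 (a = 6378137 m, b = 6356752.314 m) gives φ = 64.35550031°, h = 859.022 m.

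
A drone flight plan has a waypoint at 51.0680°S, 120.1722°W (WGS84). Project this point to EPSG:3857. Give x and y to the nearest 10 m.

x -13377510 m, y -6633330 m

Web Mercator is spherical with R = a = 6378137 m.
x = R·λ = 6378137 × -2.097400559 = -13377508.112 m.
y = R·ln tan(π/4 + φ/2) = 6378137 × -1.040010737 = -6633330.961 m.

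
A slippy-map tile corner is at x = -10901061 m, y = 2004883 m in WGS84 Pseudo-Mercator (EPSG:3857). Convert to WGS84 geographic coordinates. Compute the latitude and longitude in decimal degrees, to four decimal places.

R = 6378137 m. λ = x/R = -97.92589709°.
φ = 2·arctan(exp(y/R)) − 90° = 2·arctan(1.36935) − 90° = 17.72070253°.

lat 17.7207°, lon -97.9259°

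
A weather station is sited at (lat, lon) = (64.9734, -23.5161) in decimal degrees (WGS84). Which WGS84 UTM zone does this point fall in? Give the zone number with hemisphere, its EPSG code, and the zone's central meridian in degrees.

UTM zone = ⌊(λ + 180)/6⌋ + 1; -23.5161° ∈ [-24°, -18°) → zone 27.
Hemisphere: N (φ ≥ 0).
Central meridian λ₀ = 6×27 − 183 = -21°.
EPSG code: 32627.

Zone 27N (EPSG:32627), central meridian -21°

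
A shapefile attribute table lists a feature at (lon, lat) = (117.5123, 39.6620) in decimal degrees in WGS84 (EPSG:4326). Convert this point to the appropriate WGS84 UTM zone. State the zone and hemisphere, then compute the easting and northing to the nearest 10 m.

Zone 50N: E 543940 m, N 4390370 m

Longitude 117.5123° lies in the 6° band [114°, 120°), giving zone 50; latitude is north of the equator, so 50N.
Zone 50 central meridian λ₀ = 6×50 − 183 = 117°; Δλ = +0.5123°.
Transverse Mercator on WGS84 with k₀ = 0.9996 gives E = 543944.729 m, N = 4390369.016 m.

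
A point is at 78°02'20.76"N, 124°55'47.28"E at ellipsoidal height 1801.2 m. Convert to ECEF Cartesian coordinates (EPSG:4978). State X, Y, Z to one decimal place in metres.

WGS84: a = 6378137 m, e² = 0.006694380; N(φ) = a/√(1−e²sin²φ) = 6398667.606 m.
X = (N+h)·cosφ·cosλ = -759494.107 m; Y = (N+h)·cosφ·sinλ = 1087503.455 m; Z = (N(1−e²)+h)·sinφ = 6219604.742 m.

X -759494.1 m, Y 1087503.5 m, Z 6219604.7 m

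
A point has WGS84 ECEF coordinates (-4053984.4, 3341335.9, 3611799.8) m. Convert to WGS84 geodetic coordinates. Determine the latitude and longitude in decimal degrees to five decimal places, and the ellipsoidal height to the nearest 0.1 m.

λ = atan2(Y, X) = 140.50429988°; p = √(X²+Y²) = 5253505.0 m.
Bowring's method on WGS84 (a = 6378137 m, b = 6356752.314 m) gives φ = 34.68840002°, h = 4047.125 m.

lat 34.68840°, lon 140.50430°, h 4047.1 m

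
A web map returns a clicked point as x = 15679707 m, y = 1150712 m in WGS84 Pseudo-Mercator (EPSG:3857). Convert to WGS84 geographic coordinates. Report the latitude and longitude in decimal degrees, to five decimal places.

lat 10.28140°, lon 140.85320°

R = 6378137 m. λ = x/R = 140.85320449°.
φ = 2·arctan(exp(y/R)) − 90° = 2·arctan(1.19771) − 90° = 10.28139618°.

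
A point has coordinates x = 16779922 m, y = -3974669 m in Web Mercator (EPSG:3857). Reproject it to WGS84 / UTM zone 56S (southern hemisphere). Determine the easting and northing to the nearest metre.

E 289974 m, N 6280353 m

Web Mercator inverse (R = 6378137 m) → φ = -33.59589641°, λ = 150.73660399°.
UTM 56S forward: E = 289974.378 m, N = 6280352.596 m.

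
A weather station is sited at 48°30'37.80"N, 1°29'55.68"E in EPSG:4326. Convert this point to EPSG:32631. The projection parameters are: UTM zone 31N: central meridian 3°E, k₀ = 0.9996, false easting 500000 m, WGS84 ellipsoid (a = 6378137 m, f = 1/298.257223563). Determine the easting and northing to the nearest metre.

Zone 31 central meridian λ₀ = 6×31 − 183 = 3°; Δλ = -1.5012°.
Transverse Mercator on WGS84 with k₀ = 0.9996 gives E = 389128.019 m, N = 5374130.842 m.

E 389128 m, N 5374131 m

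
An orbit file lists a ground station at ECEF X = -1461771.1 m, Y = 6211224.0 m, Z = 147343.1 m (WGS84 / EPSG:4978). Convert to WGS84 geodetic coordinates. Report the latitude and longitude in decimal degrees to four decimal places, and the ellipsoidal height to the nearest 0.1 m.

lat 1.3317°, lon 103.2432°, h 4490.6 m

λ = atan2(Y, X) = 103.24320002°; p = √(X²+Y²) = 6380915.2 m.
Bowring's method on WGS84 (a = 6378137 m, b = 6356752.314 m) gives φ = 1.33169969°, h = 4490.557 m.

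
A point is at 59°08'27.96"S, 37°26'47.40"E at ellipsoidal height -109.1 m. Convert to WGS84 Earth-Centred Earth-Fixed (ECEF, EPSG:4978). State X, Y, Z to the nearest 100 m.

X 2603700 m, Y 1994000 m, Z -5451900 m

WGS84: a = 6378137 m, e² = 0.006694380; N(φ) = a/√(1−e²sin²φ) = 6393927.561 m.
X = (N+h)·cosφ·cosλ = 2603707.550 m; Y = (N+h)·cosφ·sinλ = 1994035.145 m; Z = (N(1−e²)+h)·sinφ = -5451921.332 m.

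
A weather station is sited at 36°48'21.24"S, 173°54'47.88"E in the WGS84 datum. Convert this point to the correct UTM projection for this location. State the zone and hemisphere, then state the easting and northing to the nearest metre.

Zone 59S: E 759903 m, N 5922699 m

Longitude 173.9133° lies in the 6° band [168°, 174°), giving zone 59; latitude is south of the equator, so 59S.
Zone 59 central meridian λ₀ = 6×59 − 183 = 171°; Δλ = +2.9133°.
Transverse Mercator on WGS84 with k₀ = 0.9996 gives E = 759903.248 m, N = 5922698.799 m.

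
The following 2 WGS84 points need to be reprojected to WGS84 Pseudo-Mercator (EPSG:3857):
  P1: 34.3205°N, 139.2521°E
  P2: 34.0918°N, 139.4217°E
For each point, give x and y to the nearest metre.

Web Mercator: x = R·λ, y = R·ln tan(π/4+φ/2), R = 6378137 m.
P1 (34.3205°, 139.2521°) → (15501472.864, 4071918.963) m.
P2 (34.0918°, 139.4217°) → (15520352.650, 4041135.194) m.

P1: x 15501473 m, y 4071919 m; P2: x 15520353 m, y 4041135 m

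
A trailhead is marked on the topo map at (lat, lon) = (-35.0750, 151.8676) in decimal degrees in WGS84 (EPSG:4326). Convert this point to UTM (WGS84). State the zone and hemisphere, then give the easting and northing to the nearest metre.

Longitude 151.8676° lies in the 6° band [150°, 156°), giving zone 56; latitude is south of the equator, so 56S.
Zone 56 central meridian λ₀ = 6×56 − 183 = 153°; Δλ = -1.1324°.
Transverse Mercator on WGS84 with k₀ = 0.9996 gives E = 396758.699 m, N = 6118053.347 m.

Zone 56S: E 396759 m, N 6118053 m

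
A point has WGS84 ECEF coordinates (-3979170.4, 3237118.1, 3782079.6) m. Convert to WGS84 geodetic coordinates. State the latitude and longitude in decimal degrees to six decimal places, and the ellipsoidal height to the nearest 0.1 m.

lat 36.585500°, lon 140.871100°, h 2554.2 m

λ = atan2(Y, X) = 140.87110002°; p = √(X²+Y²) = 5129593.6 m.
Bowring's method on WGS84 (a = 6378137 m, b = 6356752.314 m) gives φ = 36.58550012°, h = 2554.228 m.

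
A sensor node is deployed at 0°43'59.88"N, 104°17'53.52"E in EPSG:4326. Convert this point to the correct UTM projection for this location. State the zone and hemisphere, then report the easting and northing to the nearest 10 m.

Longitude 104.2982° lies in the 6° band [102°, 108°), giving zone 48; latitude is north of the equator, so 48N.
Zone 48 central meridian λ₀ = 6×48 − 183 = 105°; Δλ = -0.7018°.
Transverse Mercator on WGS84 with k₀ = 0.9996 gives E = 421911.619 m, N = 81057.848 m.

Zone 48N: E 421910 m, N 81060 m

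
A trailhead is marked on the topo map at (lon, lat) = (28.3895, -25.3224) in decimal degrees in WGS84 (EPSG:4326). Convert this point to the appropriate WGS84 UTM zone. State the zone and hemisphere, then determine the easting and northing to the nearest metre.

Zone 35S: E 639855 m, N 7198627 m

Longitude 28.3895° lies in the 6° band [24°, 30°), giving zone 35; latitude is south of the equator, so 35S.
Zone 35 central meridian λ₀ = 6×35 − 183 = 27°; Δλ = +1.3895°.
Transverse Mercator on WGS84 with k₀ = 0.9996 gives E = 639854.703 m, N = 7198627.162 m.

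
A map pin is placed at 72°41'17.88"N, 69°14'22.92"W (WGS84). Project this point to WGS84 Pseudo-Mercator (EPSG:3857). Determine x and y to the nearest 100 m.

Web Mercator is spherical with R = a = 6378137 m.
x = R·λ = 6378137 × -1.208460738 = -7707728.147 m.
y = R·ln tan(π/4 + φ/2) = 6378137 × 1.882343104 = 12005842.201 m.

x -7707700 m, y 12005800 m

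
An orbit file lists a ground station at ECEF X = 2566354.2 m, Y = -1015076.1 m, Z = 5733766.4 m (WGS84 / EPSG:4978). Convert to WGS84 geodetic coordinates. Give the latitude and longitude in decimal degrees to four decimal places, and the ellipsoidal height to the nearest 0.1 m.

lat 64.4473°, lon -21.5804°, h 2623.7 m

λ = atan2(Y, X) = -21.58039970°; p = √(X²+Y²) = 2759810.4 m.
Bowring's method on WGS84 (a = 6378137 m, b = 6356752.314 m) gives φ = 64.44730054°, h = 2623.701 m.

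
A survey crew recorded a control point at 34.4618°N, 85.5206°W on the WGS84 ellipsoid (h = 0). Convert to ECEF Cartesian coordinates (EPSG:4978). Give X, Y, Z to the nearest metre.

X 411156 m, Y -5248362 m, Z 3588799 m

WGS84: a = 6378137 m, e² = 0.006694380; N(φ) = a/√(1−e²sin²φ) = 6384983.773 m.
X = (N+h)·cosφ·cosλ = 411156.428 m; Y = (N+h)·cosφ·sinλ = -5248361.992 m; Z = (N(1−e²)+h)·sinφ = 3588798.850 m.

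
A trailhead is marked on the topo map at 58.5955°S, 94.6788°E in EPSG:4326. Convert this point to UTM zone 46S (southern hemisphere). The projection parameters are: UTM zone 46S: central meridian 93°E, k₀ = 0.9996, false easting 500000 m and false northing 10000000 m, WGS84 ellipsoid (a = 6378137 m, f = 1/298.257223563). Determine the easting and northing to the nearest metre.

E 597573 m, N 3503768 m

Zone 46 central meridian λ₀ = 6×46 − 183 = 93°; Δλ = +1.6788°.
Transverse Mercator on WGS84 with k₀ = 0.9996 gives E = 597573.353 m, N = 3503767.659 m.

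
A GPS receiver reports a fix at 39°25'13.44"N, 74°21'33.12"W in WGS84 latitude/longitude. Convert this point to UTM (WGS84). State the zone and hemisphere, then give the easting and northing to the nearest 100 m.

Zone 18N: E 555200 m, N 4363600 m

Longitude -74.3592° lies in the 6° band [-78°, -72°), giving zone 18; latitude is north of the equator, so 18N.
Zone 18 central meridian λ₀ = 6×18 − 183 = -75°; Δλ = +0.6408°.
Transverse Mercator on WGS84 with k₀ = 0.9996 gives E = 555158.369 m, N = 4363626.381 m.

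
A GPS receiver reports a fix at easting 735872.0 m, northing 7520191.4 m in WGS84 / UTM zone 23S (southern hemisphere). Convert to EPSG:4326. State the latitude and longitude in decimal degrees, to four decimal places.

lat -22.4082°, lon -42.7087°

Zone 23S: λ₀ = -45°, k₀ = 0.9996, false easting 500000 m, false northing 10000000 m.
Meridian distance M = (N − FN)/k₀ = -2480800.9 m.
Inverse transverse Mercator on WGS84 gives φ = -22.40819958°, λ = -42.70869987°.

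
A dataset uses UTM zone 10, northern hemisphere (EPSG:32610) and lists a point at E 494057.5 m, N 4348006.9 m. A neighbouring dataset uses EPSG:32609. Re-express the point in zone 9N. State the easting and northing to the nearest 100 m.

UTM 10N → geographic: φ = 39.28140035°, λ = -123.06890037°.
UTM 9N (λ₀ = -129°) forward: E = 1011725.978 m, N = 4364807.095 m.

E 1011700 m, N 4364800 m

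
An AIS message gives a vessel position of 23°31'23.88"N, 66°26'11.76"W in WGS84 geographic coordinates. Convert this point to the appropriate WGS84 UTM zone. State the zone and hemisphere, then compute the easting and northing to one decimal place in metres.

Zone 19N: E 761737.5 m, N 2603788.8 m

Longitude -66.4366° lies in the 6° band [-72°, -66°), giving zone 19; latitude is north of the equator, so 19N.
Zone 19 central meridian λ₀ = 6×19 − 183 = -69°; Δλ = +2.5634°.
Transverse Mercator on WGS84 with k₀ = 0.9996 gives E = 761737.470 m, N = 2603788.779 m.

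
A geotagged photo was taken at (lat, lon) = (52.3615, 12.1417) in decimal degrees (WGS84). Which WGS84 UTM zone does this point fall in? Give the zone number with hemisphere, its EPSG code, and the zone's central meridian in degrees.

Zone 33N (EPSG:32633), central meridian 15°

UTM zone = ⌊(λ + 180)/6⌋ + 1; 12.1417° ∈ [12°, 18°) → zone 33.
Hemisphere: N (φ ≥ 0).
Central meridian λ₀ = 6×33 − 183 = 15°.
EPSG code: 32633.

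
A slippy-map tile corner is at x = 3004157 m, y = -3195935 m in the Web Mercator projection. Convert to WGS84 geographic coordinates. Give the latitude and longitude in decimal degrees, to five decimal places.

lat -27.57850°, lon 26.98680°

R = 6378137 m. λ = x/R = 26.98680149°.
φ = 2·arctan(exp(y/R)) − 90° = 2·arctan(0.60588) − 90° = -27.57849627°.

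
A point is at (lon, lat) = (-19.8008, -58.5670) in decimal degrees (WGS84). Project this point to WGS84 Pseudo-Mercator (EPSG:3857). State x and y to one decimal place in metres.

Web Mercator is spherical with R = a = 6378137 m.
x = R·λ = 6378137 × -0.345589155 = -2204214.973 m.
y = R·ln tan(π/4 + φ/2) = 6378137 × -1.267984954 = -8087381.752 m.

x -2204215.0 m, y -8087381.8 m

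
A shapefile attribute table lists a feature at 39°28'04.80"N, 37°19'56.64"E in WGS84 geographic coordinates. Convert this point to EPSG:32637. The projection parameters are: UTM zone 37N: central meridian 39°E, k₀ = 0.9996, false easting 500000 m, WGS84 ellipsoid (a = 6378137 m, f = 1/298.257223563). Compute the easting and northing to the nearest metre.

Zone 37 central meridian λ₀ = 6×37 − 183 = 39°; Δλ = -1.6676°.
Transverse Mercator on WGS84 with k₀ = 0.9996 gives E = 356551.739 m, N = 4370040.283 m.

E 356552 m, N 4370040 m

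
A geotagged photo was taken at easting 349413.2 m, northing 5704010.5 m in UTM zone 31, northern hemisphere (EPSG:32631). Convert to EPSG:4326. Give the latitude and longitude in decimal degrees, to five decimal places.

Zone 31N: λ₀ = 3°, k₀ = 0.9996, false easting 500000 m.
Meridian distance M = (N − FN)/k₀ = 5706293.0 m.
Inverse transverse Mercator on WGS84 gives φ = 51.46720005°, λ = 0.83200004°.

lat 51.46720°, lon 0.83200°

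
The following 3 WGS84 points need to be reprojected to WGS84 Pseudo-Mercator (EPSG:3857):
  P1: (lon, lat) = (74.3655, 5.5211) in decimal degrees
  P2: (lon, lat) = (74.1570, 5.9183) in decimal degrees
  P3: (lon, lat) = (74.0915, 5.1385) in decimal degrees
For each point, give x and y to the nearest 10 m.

Web Mercator: x = R·λ, y = R·ln tan(π/4+φ/2), R = 6378137 m.
P1 (5.5211°, 74.3655°) → (8278329.593, 615559.410) m.
P2 (5.9183°, 74.1570°) → (8255119.479, 659996.840) m.
P3 (5.1385°, 74.0915°) → (8247828.052, 572783.552) m.

P1: x 8278330 m, y 615560 m; P2: x 8255120 m, y 660000 m; P3: x 8247830 m, y 572780 m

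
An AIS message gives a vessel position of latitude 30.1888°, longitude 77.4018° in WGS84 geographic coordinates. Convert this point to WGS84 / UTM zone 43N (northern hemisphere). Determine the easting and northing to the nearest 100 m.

Zone 43 central meridian λ₀ = 6×43 − 183 = 75°; Δλ = +2.4018°.
Transverse Mercator on WGS84 with k₀ = 0.9996 gives E = 731242.028 m, N = 3342144.318 m.

E 731200 m, N 3342100 m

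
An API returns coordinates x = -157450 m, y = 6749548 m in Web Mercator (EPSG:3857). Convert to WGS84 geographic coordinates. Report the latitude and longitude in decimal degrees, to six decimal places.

R = 6378137 m. λ = x/R = -1.41439741°.
φ = 2·arctan(exp(y/R)) − 90° = 2·arctan(2.88127) − 90° = 51.71940262°.

lat 51.719403°, lon -1.414397°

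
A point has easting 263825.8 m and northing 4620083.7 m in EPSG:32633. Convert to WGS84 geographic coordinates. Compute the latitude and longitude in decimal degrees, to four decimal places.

lat 41.6975°, lon 12.1618°

Zone 33N: λ₀ = 15°, k₀ = 0.9996, false easting 500000 m.
Meridian distance M = (N − FN)/k₀ = 4621932.5 m.
Inverse transverse Mercator on WGS84 gives φ = 41.69750009°, λ = 12.16180003°.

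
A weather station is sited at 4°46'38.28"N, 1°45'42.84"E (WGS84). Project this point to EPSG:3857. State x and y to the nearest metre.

Web Mercator is spherical with R = a = 6378137 m.
x = R·λ = 6378137 × 0.030750956 = 196133.811 m.
y = R·ln tan(π/4 + φ/2) = 6378137 × 0.083476394 = 532423.877 m.

x 196134 m, y 532424 m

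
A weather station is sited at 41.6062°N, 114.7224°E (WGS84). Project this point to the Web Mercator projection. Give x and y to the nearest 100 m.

x 12770800 m, y 5102200 m

Web Mercator is spherical with R = a = 6378137 m.
x = R·λ = 6378137 × 2.002283606 = 12770839.151 m.
y = R·ln tan(π/4 + φ/2) = 6378137 × 0.799946980 = 5102171.433 m.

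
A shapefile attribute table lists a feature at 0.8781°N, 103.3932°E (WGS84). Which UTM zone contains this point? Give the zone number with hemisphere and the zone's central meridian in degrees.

Zone 48N, central meridian 105°

UTM zone = ⌊(λ + 180)/6⌋ + 1; 103.3932° ∈ [102°, 108°) → zone 48.
Hemisphere: N (φ ≥ 0).
Central meridian λ₀ = 6×48 − 183 = 105°.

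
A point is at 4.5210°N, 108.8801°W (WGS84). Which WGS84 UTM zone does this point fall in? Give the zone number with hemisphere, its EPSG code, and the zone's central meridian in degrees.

Zone 12N (EPSG:32612), central meridian -111°

UTM zone = ⌊(λ + 180)/6⌋ + 1; -108.8801° ∈ [-114°, -108°) → zone 12.
Hemisphere: N (φ ≥ 0).
Central meridian λ₀ = 6×12 − 183 = -111°.
EPSG code: 32612.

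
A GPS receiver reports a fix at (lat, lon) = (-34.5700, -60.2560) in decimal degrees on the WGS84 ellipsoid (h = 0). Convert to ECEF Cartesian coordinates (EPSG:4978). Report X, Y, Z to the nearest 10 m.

X 2608450 m, Y -4564950 m, Z -3598690 m

WGS84: a = 6378137 m, e² = 0.006694380; N(φ) = a/√(1−e²sin²φ) = 6385021.541 m.
X = (N+h)·cosφ·cosλ = 2608450.274 m; Y = (N+h)·cosφ·sinλ = -4564950.980 m; Z = (N(1−e²)+h)·sinφ = -3598688.795 m.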